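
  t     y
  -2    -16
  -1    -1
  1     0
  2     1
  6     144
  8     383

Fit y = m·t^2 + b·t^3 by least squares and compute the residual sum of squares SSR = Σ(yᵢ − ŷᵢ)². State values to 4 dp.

SSR = 5.3550

Sums needed: Σt^2·t^2 = 5426, Σt^2·t^3 = 40544, Σt^3·t^3 = 308930.
Right-hand side: Σt^2·y = 29635, Σt^3·y = 227337.
det = 5426·308930 − 40544² = 32438244.
m = (29635·308930 − 40544·227337)/32438244 = -31005389/16219122; b = (5426·227337 − 40544·29635)/32438244 = 16004561/16219122.
Residuals: -1241318/2703187, 15395414/8109561, 2500138/2703187, 6102095/8109561, -872934/2703187, 966695/8109561; SSR = 43426642/8109561.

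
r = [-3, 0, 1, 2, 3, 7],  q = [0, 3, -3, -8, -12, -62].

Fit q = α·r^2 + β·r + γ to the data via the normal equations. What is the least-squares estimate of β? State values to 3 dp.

The normal equations are: 2580·α + 352·β + 72·γ = -3181;  352·α + 72·β + 10·γ = -489;  72·α + 10·β + 6·γ = -82.
Inverting the 3×3 Gram matrix, [α, β, γ]ᵀ = [-19913/20564, -23725/10282, 18499/10282]ᵀ.

β = -2.307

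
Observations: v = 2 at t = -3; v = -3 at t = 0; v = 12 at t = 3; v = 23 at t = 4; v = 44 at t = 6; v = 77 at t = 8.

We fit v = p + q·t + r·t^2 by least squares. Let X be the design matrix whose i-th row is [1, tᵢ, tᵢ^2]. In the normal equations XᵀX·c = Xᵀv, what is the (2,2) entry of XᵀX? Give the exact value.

Row 2 ↔ basis t, column 2 ↔ basis t, so (XᵀX)_{2,2} = Σᵢ (t)·(t) = (-3)·(-3) + (0)·(0) + (3)·(3) + (4)·(4) + (6)·(6) + (8)·(8) = 134.

134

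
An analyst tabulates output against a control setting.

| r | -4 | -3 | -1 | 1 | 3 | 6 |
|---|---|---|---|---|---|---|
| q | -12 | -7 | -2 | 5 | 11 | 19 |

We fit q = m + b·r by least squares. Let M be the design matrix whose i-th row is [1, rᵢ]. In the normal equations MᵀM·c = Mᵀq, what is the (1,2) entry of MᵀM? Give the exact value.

2

Row 1 ↔ basis 1, column 2 ↔ basis r, so (MᵀM)_{1,2} = Σᵢ r = (1)·(-4) + (1)·(-3) + (1)·(-1) + (1)·(1) + (1)·(3) + (1)·(6) = 2.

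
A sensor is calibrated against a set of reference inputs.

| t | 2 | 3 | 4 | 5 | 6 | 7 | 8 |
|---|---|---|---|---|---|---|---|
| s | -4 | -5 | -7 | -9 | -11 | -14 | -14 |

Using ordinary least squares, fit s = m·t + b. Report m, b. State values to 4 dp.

Setting ∂/∂m … = 0 gives: 203·m + 35·b = -372;  35·m + 7·b = -64.
(Σt·t = 203, Σt = 35, Σ1 = 7, Σt·s = -372, Σs = -64.)
Δ = 203·7 − 35² = 196.
m = ((-372)·7 − 35·(-64))/196 = -13/7; b = (203·(-64) − 35·(-372))/196 = 1/7.

m = -1.8571, b = 0.1429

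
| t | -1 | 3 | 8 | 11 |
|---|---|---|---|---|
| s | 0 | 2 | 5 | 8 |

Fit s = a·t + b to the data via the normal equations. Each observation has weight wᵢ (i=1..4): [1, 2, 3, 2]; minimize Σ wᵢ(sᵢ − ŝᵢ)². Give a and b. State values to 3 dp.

With design matrix M, MᵀWM = [[453, 51]; [51, 8]] and MᵀWs = [308, 35]ᵀ.
det = 453·8 − 51² = 1023.
a = (308·8 − 51·35)/1023 = 679/1023; b = (453·35 − 51·308)/1023 = 49/341.

a = 0.664, b = 0.144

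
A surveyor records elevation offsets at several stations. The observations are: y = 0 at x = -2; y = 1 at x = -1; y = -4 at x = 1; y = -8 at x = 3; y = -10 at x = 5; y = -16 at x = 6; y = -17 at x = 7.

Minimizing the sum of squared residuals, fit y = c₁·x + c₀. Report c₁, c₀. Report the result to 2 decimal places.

With design matrix M, MᵀM = [[125, 19]; [19, 7]] and Mᵀy = [-294, -54]ᵀ.
Eliminating c₀: 7·(row 1) − 19·(row 2) gives 514·c₁ = 7·(-294) − 19·(-54) = -1032, so c₁ = -516/257.
Then c₀ = ((-54) − 19·(-516/257))/7 = -582/257.

c₁ = -2.01, c₀ = -2.26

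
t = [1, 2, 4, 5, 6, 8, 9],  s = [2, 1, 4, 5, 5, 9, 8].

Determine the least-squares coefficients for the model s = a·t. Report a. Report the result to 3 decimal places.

a = 0.965

Compute the Gram sums: Σt·t = 227.
Moment sums: Σt·s = 219.
a = 219/227 = 0.964758.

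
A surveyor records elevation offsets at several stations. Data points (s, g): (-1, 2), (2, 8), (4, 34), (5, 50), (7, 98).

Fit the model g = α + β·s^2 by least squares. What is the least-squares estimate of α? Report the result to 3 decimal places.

α = 0.476

Setting ∂/∂α … = 0 gives: 5·α + 95·β = 192;  95·α + 3299·β = 6630.
det = 5·3299 − 95² = 7470.
α = (192·3299 − 95·6630)/7470 = 593/1245; β = (5·6630 − 95·192)/7470 = 497/249.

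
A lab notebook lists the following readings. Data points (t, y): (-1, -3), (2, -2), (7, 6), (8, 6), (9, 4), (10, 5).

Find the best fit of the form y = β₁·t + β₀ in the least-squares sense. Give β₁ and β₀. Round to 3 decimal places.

β₁ = 0.861, β₀ = -2.357

The normal equations are: 299·β₁ + 35·β₀ = 175;  35·β₁ + 6·β₀ = 16.
Δ = 299·6 − 35² = 569.
β₁ = (175·6 − 35·16)/569 = 490/569; β₀ = (299·16 − 35·175)/569 = -1341/569.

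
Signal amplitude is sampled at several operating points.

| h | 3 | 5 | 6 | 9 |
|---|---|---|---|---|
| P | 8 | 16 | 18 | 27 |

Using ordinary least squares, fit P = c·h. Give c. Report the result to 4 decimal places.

c = 3.0132

Sums needed: Σh·h = 151.
For XᵀP: Σh·P = 455.
Normal equations: [[151]]·[c]ᵀ = [455]ᵀ.
c = 455/151 = 3.01325.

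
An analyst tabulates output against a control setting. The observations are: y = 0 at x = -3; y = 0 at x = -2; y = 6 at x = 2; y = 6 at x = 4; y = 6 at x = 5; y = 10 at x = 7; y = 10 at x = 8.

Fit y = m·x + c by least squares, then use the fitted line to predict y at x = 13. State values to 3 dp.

ŷ = 14.873

From the data, Σx·x = 171, Σx = 21, Σ1 = 7.
And Σx·y = 216, Σy = 38.
AᵀA·[m, c]ᵀ = Aᵀy becomes [[171, 21]; [21, 7]]·[m, c]ᵀ = [216, 38]ᵀ.
Determinant 171·7 − 21² = 756.
m = (216·7 − 21·38)/756 = 17/18; c = (171·38 − 21·216)/756 = 109/42.
At x = 13: ŷ = (17/18)·(13) + (109/42)·(1) = 937/63.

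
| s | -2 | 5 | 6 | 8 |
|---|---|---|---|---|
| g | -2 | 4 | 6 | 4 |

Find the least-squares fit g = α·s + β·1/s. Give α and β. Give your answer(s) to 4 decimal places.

The normal equations are: 129·α + 4·β = 92;  4·α + (4801/14400)·β = 33/10.
(Σs·s = 129, Σs·1/s = 4, Σ1/s·1/s = 4801/14400, Σs·g = 92, Σ1/s·g = 33/10.)
det = 129·(4801/14400) − 4² = 129643/4800.
α = (92·(4801/14400) − 4·(33/10))/(129643/4800) = 251612/388929; β = (129·(33/10) − 4·92)/(129643/4800) = 276960/129643.

α = 0.6469, β = 2.1363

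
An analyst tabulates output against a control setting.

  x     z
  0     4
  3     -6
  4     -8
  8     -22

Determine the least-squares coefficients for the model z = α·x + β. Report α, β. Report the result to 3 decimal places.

With design matrix M, MᵀM = [[89, 15]; [15, 4]] and Mᵀz = [-226, -32]ᵀ.
Eliminating β: 4·(row 1) − 15·(row 2) gives 131·α = 4·(-226) − 15·(-32) = -424, so α = -424/131.
Then β = ((-32) − 15·(-424/131))/4 = 542/131.

α = -3.237, β = 4.137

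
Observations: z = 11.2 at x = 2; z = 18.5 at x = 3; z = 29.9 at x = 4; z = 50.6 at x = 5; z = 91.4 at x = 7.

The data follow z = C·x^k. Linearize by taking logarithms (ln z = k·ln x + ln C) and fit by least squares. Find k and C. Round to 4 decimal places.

With ln zᵢ as the transformed response and ln xᵢ as the regressor:
Sums: Σln x = 6.7334, Σ(ln x)² = 9.9861, Σln z = 17.1707, Σln x·ln z = 24.6921.
Normal system: [[9.9861, 6.7334]; [6.7334, 5]]·[k, ln C]ᵀ = [24.6921, 17.1707]ᵀ.
Δ = 9.9861·5 − (6.7334)² = 4.5917; k = (24.6921·5 − 6.7334·17.1707)/4.5917 = 1.70814, ln C = (9.9861·17.1707 − 6.7334·24.6921)/4.5917 = 1.13383, so C = exp(1.13383) = 3.10755.

k = 1.7081, C = 3.1075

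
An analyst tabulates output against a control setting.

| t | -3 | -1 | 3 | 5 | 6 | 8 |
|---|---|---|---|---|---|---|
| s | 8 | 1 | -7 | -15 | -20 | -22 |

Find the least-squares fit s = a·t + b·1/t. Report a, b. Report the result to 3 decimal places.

a = -2.986, b = 2.171

MᵀM·[a, b]ᵀ = Mᵀs reads: 144·a + 6·b = -417;  6·a + (2089/1600)·b = -181/12.
Eliminating b: (2089/1600)·(row 1) − 6·(row 2) gives (15201/100)·a = (2089/1600)·(-417) − 6·(-181/12) = -726313/1600, so a = -726313/243216.
Then b = ((-181/12) − 6·(-726313/243216))/(2089/1600) = 11000/5067.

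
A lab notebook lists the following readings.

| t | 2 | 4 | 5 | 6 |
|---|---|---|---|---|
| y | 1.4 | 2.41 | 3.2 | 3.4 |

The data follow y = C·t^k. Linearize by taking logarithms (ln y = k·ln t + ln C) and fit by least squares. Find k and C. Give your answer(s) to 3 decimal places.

k = 0.837, C = 0.782

Taking logs, ln y = k·ln t + ln C, so regress ln y on ln t.
XᵀX = [[8.2030, 5.4806]; [5.4806, 4]], rhs = [5.5174, 3.6030]ᵀ  (here Σln t = 5.4806, Σ(ln t)² = 8.2030, Σln y = 3.6030, Σln t·ln y = 5.5174).
Slope k = (n·Σln t·ln y − Σln t·Σln y)/(n·Σ(ln t)² − (Σln t)²) = (4·5.5174 − 5.4806·3.6030)/2.7744 = 0.83716; ln C = (Σln y − k·Σln t)/n = -0.24628, so C = exp(-0.24628) = 0.78170.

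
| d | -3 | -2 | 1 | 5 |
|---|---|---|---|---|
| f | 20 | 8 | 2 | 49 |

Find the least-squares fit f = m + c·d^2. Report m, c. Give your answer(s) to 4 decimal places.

Forming XᵀX = [[4, 39]; [39, 723]] and Xᵀf = [79, 1439]ᵀ gives XᵀX·[m, c]ᵀ = Xᵀf.
det = 4·723 − 39² = 1371.
m = (79·723 − 39·1439)/1371 = 332/457; c = (4·1439 − 39·79)/1371 = 2675/1371.

m = 0.7265, c = 1.9511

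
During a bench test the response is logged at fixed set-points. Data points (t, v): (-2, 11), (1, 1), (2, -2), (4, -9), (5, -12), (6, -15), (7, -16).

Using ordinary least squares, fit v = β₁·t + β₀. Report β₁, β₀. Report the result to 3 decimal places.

β₁ = -3.113, β₀ = 4.228

Sums needed: Σt·t = 135, Σt = 23, Σ1 = 7.
Moment sums: Σt·v = -323, Σv = -42.
XᵀX·[β₁, β₀]ᵀ = Xᵀv becomes [[135, 23]; [23, 7]]·[β₁, β₀]ᵀ = [-323, -42]ᵀ.
det = 135·7 − 23² = 416.
β₁ = ((-323)·7 − 23·(-42))/416 = -1295/416; β₀ = (135·(-42) − 23·(-323))/416 = 1759/416.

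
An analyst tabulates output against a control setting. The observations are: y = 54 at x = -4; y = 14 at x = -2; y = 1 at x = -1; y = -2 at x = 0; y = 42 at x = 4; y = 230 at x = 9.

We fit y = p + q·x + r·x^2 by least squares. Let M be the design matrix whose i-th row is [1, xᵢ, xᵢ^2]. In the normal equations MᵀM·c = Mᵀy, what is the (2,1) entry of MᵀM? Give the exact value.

6

Row 2 ↔ basis x, column 1 ↔ basis 1, so (MᵀM)_{2,1} = Σᵢ x = (-4)·(1) + (-2)·(1) + (-1)·(1) + (0)·(1) + (4)·(1) + (9)·(1) = 6.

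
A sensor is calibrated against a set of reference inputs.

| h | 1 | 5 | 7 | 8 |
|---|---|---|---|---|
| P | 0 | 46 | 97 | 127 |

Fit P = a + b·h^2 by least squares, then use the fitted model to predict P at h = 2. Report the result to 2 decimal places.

The normal system AᵀA·[a, b]ᵀ = AᵀP is [[4, 139]; [139, 7123]]·[a, b]ᵀ = [270, 14031]ᵀ.
Eliminating b: 7123·(row 1) − 139·(row 2) gives 9171·a = 7123·270 − 139·14031 = -27099, so a = -3011/1019.
Then b = (14031 − 139·(-3011/1019))/7123 = 2066/1019.
At h = 2: P̂ = (-3011/1019)·(1) + (2066/1019)·(4) = 5253/1019.

P̂ = 5.16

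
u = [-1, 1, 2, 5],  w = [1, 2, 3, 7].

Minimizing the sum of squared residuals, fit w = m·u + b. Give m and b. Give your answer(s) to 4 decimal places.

m = 1.0267, b = 1.4533

Forming MᵀM = [[31, 7]; [7, 4]] and Mᵀw = [42, 13]ᵀ gives MᵀM·[m, b]ᵀ = Mᵀw.
Eliminating b: 4·(row 1) − 7·(row 2) gives 75·m = 4·42 − 7·13 = 77, so m = 77/75.
Then b = (13 − 7·(77/75))/4 = 109/75.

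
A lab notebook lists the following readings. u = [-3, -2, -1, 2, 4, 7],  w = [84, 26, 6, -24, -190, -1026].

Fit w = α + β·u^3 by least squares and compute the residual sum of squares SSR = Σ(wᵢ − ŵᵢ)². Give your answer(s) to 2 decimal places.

SSR = 6.27

Sums needed: Σ1 = 6, Σu^3 = 379, Σu^3·u^3 = 122603.
Moment sums: Σw = -1124, Σu^3·w = -366752.
Normal equations: [[6, 379]; [379, 122603]]·[α, β]ᵀ = [-1124, -366752]ᵀ.
Determinant 6·122603 − 379² = 591977.
α = ((-1124)·122603 − 379·(-366752))/591977 = 1193236/591977; β = (6·(-366752) − 379·(-1124))/591977 = -1774516/591977.
Residuals: 620900/591977, 2038/591977, 584110/591977, -1204556/591977, -99842/591977, 97350/591977; SSR = 3711472/591977.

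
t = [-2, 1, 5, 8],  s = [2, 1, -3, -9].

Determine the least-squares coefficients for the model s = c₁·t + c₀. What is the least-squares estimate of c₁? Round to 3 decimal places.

Sums needed: Σt·t = 94, Σt = 12, Σ1 = 4.
And Σt·s = -90, Σs = -9.
Normal equations: [[94, 12]; [12, 4]]·[c₁, c₀]ᵀ = [-90, -9]ᵀ.
det = 94·4 − 12² = 232.
c₁ = ((-90)·4 − 12·(-9))/232 = -63/58; c₀ = (94·(-9) − 12·(-90))/232 = 117/116.

c₁ = -1.086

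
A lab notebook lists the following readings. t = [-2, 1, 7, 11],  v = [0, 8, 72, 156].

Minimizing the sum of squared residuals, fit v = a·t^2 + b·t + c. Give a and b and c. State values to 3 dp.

Normal-equation sums: Σt^2·t^2 = 17059, Σt^2·t = 1667, Σt^2 = 175, Σt·t = 175, Σt = 17, Σ1 = 4.
And Σt^2·v = 22412, Σt·v = 2228, Σv = 236.
So XᵀX·[a, b, c]ᵀ = Xᵀv: [[17059, 1667, 175]; [1667, 175, 17]; [175, 17, 4]]·[a, b, c]ᵀ = [22412, 2228, 236]ᵀ.
Row-reducing yields a = 18493/18957, b = 19947/6319, c = 55070/18957.

a = 0.976, b = 3.157, c = 2.905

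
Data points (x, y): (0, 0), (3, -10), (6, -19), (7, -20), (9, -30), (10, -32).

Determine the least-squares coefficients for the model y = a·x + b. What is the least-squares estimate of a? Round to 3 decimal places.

Entries of MᵀM: Σx·x = 275, Σx = 35, Σ1 = 6.
Right-hand side: Σx·y = -874, Σy = -111.
Eliminating b: 6·(row 1) − 35·(row 2) gives 425·a = 6·(-874) − 35·(-111) = -1359, so a = -1359/425.
Then b = ((-111) − 35·(-1359/425))/6 = 13/85.

a = -3.198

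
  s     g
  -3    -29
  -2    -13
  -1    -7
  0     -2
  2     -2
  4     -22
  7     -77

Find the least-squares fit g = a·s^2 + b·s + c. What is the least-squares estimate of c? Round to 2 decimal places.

c = -1.26

The normal system AᵀA·[a, b, c]ᵀ = Aᵀg is [[2771, 379, 83]; [379, 83, 7]; [83, 7, 7]]·[a, b, c]ᵀ = [-4453, -511, -152]ᵀ.
Solving the 3×3 system (Gaussian elimination) gives a = -166583/84324, b = 250477/84324, c = -17719/14054.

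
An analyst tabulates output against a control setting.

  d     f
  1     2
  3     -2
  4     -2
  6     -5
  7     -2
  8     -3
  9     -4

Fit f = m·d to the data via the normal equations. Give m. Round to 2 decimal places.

The normal equations are: 256·m = -116.
Hence m = -116 / 256 ≈ -0.453125.

m = -0.45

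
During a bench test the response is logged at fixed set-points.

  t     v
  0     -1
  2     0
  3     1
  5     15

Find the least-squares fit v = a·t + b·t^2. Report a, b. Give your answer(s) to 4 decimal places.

Setting ∂/∂a … = 0 gives: 38·a + 160·b = 78;  160·a + 722·b = 384.
Determinant 38·722 − 160² = 1836.
a = (78·722 − 160·384)/1836 = -427/153; b = (38·384 − 160·78)/1836 = 176/153.

a = -2.7908, b = 1.1503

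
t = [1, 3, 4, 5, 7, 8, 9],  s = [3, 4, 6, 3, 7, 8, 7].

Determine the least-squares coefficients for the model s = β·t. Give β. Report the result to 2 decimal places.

Forming AᵀA = [[245]] and Aᵀs = [230]ᵀ gives AᵀA·[β]ᵀ = Aᵀs.
Hence β = 230 / 245 ≈ 0.938776.

β = 0.94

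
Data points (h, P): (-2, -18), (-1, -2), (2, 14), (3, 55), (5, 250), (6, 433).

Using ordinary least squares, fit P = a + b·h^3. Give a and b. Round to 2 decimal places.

With design matrix M, MᵀM = [[6, 367]; [367, 63139]] and MᵀP = [732, 126521]ᵀ.
Δ = 6·63139 − 367² = 244145.
a = (732·63139 − 367·126521)/244145 = -215459/244145; b = (6·126521 − 367·732)/244145 = 490482/244145.

a = -0.88, b = 2.01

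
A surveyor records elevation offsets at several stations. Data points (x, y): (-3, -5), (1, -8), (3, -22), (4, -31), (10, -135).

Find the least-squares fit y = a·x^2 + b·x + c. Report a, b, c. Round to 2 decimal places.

Forming AᵀA = [[10419, 1065, 135]; [1065, 135, 15]; [135, 15, 5]] and Aᵀy = [-14247, -1533, -201]ᵀ gives AᵀA·[a, b, c]ᵀ = Aᵀy.
Solving the 3×3 system (Gaussian elimination) gives a = -1000/967, b = -2659/967, c = -19482/4835.

a = -1.03, b = -2.75, c = -4.03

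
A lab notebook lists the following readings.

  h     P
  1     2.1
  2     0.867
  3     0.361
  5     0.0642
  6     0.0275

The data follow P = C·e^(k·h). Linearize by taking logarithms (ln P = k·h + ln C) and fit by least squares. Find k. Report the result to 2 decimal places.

k = -0.87

With ln Pᵢ as the transformed response and hᵢ as the regressor:
Σh = 17.0000, Σ(h)² = 75.0000, Σln P = -6.7590, Σh·ln P = -37.8903.
Equations: 75.0000·k + 17.0000·ln C = -37.8903;  17.0000·k + 5·ln C = -6.7590.
Solving (det = 86.0000): k = -0.86685, ln C = 1.59549.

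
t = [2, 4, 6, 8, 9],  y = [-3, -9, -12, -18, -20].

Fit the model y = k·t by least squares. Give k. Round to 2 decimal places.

AᵀA·[k]ᵀ = Aᵀy reads: 201·k = -438.
Hence k = -438 / 201 ≈ -2.1791.

k = -2.18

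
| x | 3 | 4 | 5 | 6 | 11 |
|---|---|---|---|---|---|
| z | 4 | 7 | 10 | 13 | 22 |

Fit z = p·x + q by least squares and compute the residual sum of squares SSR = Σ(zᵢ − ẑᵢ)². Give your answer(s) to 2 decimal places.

SSR = 3.71

Compute the Gram sums: Σx·x = 207, Σx = 29, Σ1 = 5.
And Σx·z = 410, Σz = 56.
Normal equations: [[207, 29]; [29, 5]]·[p, q]ᵀ = [410, 56]ᵀ.
det = 207·5 − 29² = 194.
p = (410·5 − 29·56)/194 = 213/97; q = (207·56 − 29·410)/194 = -149/97.
Residuals: -102/97, -24/97, 54/97, 132/97, -60/97; SSR = 360/97.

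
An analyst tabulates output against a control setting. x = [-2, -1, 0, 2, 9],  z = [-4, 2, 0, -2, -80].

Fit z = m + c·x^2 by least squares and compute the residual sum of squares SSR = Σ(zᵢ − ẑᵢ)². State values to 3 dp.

MᵀM·[m, c]ᵀ = Mᵀz reads: 5·m + 90·c = -84;  90·m + 6594·c = -6502.
(Σ1 = 5, Σx^2 = 90, Σx^2·x^2 = 6594, Σz = -84, Σx^2·z = -6502.)
Eliminating c: 6594·(row 1) − 90·(row 2) gives 24870·m = 6594·(-84) − 90·(-6502) = 31284, so m = 5214/4145.
Then c = ((-6502) − 90·(5214/4145))/6594 = -2495/2487.
Residuals: -15482/12435, 21703/12435, -5214/4145, 9388/12435, 11/4145; SSR = 83918/12435.

SSR = 6.749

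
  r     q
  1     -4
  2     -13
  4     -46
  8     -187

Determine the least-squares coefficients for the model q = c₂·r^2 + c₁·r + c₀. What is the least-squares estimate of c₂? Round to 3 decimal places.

c₂ = -3.024

With design matrix M, MᵀM = [[4369, 585, 85]; [585, 85, 15]; [85, 15, 4]] and Mᵀq = [-12760, -1710, -250]ᵀ.
Inverting the 3×3 Gram matrix, [c₂, c₁, c₀]ᵀ = [-375/124, 141/124, -5/2]ᵀ.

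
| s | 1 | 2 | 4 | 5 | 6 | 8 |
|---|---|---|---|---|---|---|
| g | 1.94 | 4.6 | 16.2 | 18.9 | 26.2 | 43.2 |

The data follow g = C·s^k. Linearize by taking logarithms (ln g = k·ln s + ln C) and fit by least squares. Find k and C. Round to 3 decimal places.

Linearized form: ln g = k·ln s + ln C. From the 6 transformed points,
Over the data: Σln s = 7.5601, Σ(ln s)² = 12.5270, Σln g = 14.9445, Σln s·ln g = 23.3313.
Normal system: [[12.5270, 7.5601]; [7.5601, 6]]·[k, ln C]ᵀ = [23.3313, 14.9445]ᵀ.
Slope k = (n·Σln s·ln g − Σln s·Σln g)/(n·Σ(ln s)² − (Σln s)²) = (6·23.3313 − 7.5601·14.9445)/18.0074 = 1.49973; ln C = (Σln g − k·Σln s)/n = 0.60107, so C = exp(0.60107) = 1.82408.

k = 1.500, C = 1.824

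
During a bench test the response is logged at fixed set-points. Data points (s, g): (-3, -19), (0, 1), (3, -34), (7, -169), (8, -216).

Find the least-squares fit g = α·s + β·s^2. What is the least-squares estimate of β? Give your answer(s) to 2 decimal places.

The normal system XᵀX·[α, β]ᵀ = Xᵀg is [[131, 855]; [855, 6659]]·[α, β]ᵀ = [-2956, -22582]ᵀ.
Eliminating β: 6659·(row 1) − 855·(row 2) gives 141304·α = 6659·(-2956) − 855·(-22582) = -376394, so α = -188197/70652.
Then β = ((-22582) − 855·(-188197/70652))/6659 = -215431/70652.

β = -3.05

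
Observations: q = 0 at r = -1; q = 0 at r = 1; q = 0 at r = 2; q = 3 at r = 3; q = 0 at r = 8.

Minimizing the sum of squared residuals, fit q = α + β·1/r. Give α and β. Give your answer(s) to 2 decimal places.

From the data, Σ1 = 5, Σ1/r = 23/24, Σ1/r·1/r = 1369/576.
And Σq = 3, Σ1/r·q = 1.
So AᵀA·[α, β]ᵀ = Aᵀq: [[5, 23/24]; [23/24, 1369/576]]·[α, β]ᵀ = [3, 1]ᵀ.
Determinant 5·(1369/576) − (23/24)² = 1579/144.
α = (3·(1369/576) − (23/24)·1)/(1579/144) = 3555/6316; β = (5·1 − (23/24)·3)/(1579/144) = 306/1579.

α = 0.56, β = 0.19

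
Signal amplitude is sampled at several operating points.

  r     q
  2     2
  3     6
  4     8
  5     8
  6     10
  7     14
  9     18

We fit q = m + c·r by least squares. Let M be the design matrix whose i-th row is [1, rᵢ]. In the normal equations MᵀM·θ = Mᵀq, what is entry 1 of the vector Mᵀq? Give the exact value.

66

Entry 1 ↔ basis 1, so (Mᵀq)_{1} = Σᵢ qᵢ = (1)·(2) + (1)·(6) + (1)·(8) + (1)·(8) + (1)·(10) + (1)·(14) + (1)·(18) = 66.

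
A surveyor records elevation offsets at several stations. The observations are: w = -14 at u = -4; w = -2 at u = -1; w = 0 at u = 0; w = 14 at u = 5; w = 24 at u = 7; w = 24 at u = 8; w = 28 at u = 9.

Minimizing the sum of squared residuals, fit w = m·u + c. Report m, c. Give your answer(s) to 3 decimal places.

m = 3.164, c = -0.275

Entries of AᵀA: Σu·u = 236, Σu = 24, Σ1 = 7.
And Σu·w = 740, Σw = 74.
Eliminating c: 7·(row 1) − 24·(row 2) gives 1076·m = 7·740 − 24·74 = 3404, so m = 851/269.
Then c = (74 − 24·(851/269))/7 = -74/269.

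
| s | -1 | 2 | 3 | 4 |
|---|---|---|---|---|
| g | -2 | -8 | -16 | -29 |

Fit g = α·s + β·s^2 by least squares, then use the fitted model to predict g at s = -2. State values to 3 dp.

The normal equations are: 30·α + 98·β = -178;  98·α + 354·β = -642.
Eliminating β: 354·(row 1) − 98·(row 2) gives 1016·α = 354·(-178) − 98·(-642) = -96, so α = -12/127.
Then β = ((-642) − 98·(-12/127))/354 = -227/127.
At s = -2: ĝ = (-12/127)·(-2) + (-227/127)·(4) = -884/127.

ĝ = -6.961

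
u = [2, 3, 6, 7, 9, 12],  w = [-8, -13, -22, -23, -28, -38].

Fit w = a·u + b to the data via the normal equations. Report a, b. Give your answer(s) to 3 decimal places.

a = -2.849, b = -3.482

Sums needed: Σu·u = 323, Σu = 39, Σ1 = 6.
And Σu·w = -1056, Σw = -132.
So MᵀM·[a, b]ᵀ = Mᵀw: [[323, 39]; [39, 6]]·[a, b]ᵀ = [-1056, -132]ᵀ.
Eliminating b: 6·(row 1) − 39·(row 2) gives 417·a = 6·(-1056) − 39·(-132) = -1188, so a = -396/139.
Then b = ((-132) − 39·(-396/139))/6 = -484/139.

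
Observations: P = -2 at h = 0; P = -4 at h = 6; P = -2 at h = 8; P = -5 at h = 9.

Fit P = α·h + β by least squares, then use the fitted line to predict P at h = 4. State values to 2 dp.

From the data, Σh·h = 181, Σh = 23, Σ1 = 4.
For AᵀP: Σh·P = -85, ΣP = -13.
Normal equations: [[181, 23]; [23, 4]]·[α, β]ᵀ = [-85, -13]ᵀ.
Eliminating β: 4·(row 1) − 23·(row 2) gives 195·α = 4·(-85) − 23·(-13) = -41, so α = -41/195.
Then β = ((-13) − 23·(-41/195))/4 = -398/195.
At h = 4: P̂ = (-41/195)·(4) + (-398/195)·(1) = -562/195.

P̂ = -2.88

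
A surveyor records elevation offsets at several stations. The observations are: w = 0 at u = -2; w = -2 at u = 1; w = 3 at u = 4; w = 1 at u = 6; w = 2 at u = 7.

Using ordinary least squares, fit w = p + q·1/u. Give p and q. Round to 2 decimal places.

p = 1.11, q = -1.45

The normal equations are: 5·p + (89/84)·q = 4;  (89/84)·p + (9601/7056)·q = -67/84.
(Σ1 = 5, Σ1/u = 89/84, Σ1/u·1/u = 9601/7056, Σw = 4, Σ1/u·w = -67/84.)
Eliminating q: (9601/7056)·(row 1) − (89/84)·(row 2) gives (10021/1764)·p = (9601/7056)·4 − (89/84)·(-67/84) = 14789/2352, so p = 44367/40084.
Then q = ((-67/84) − (89/84)·(44367/40084))/(9601/7056) = -14511/10021.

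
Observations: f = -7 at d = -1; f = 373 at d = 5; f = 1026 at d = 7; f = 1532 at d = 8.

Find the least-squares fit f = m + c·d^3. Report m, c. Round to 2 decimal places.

m = -3.03, c = 3.00

Forming XᵀX = [[4, 979]; [979, 395419]] and Xᵀf = [2924, 1182934]ᵀ gives XᵀX·[m, c]ᵀ = Xᵀf.
det = 4·395419 − 979² = 623235.
m = (2924·395419 − 979·1182934)/623235 = -377446/124647; c = (4·1182934 − 979·2924)/623235 = 373828/124647.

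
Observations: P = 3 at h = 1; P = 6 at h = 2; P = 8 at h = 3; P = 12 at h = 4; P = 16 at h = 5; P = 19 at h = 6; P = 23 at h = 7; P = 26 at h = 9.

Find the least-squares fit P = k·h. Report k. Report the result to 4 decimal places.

Sums needed: Σh·h = 221.
Right-hand side: Σh·P = 676.
AᵀA·[k]ᵀ = AᵀP becomes [[221]]·[k]ᵀ = [676]ᵀ.
Hence k = 676 / 221 ≈ 3.05882.

k = 3.0588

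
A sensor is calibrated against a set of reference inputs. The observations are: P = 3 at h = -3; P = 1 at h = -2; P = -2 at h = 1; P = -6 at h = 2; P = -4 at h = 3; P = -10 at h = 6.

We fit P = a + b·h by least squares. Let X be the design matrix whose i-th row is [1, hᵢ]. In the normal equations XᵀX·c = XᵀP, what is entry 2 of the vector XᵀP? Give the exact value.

Entry 2 ↔ basis h, so (XᵀP)_{2} = Σᵢ (h)·Pᵢ = (-3)·(3) + (-2)·(1) + (1)·(-2) + (2)·(-6) + (3)·(-4) + (6)·(-10) = -97.

-97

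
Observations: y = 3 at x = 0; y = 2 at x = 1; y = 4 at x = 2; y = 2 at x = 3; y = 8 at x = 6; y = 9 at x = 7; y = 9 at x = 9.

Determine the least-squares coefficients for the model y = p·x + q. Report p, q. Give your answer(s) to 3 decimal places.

Compute the Gram sums: Σx·x = 180, Σx = 28, Σ1 = 7.
And Σx·y = 208, Σy = 37.
Normal equations: [[180, 28]; [28, 7]]·[p, q]ᵀ = [208, 37]ᵀ.
Eliminating q: 7·(row 1) − 28·(row 2) gives 476·p = 7·208 − 28·37 = 420, so p = 15/17.
Then q = (37 − 28·(15/17))/7 = 209/119.

p = 0.882, q = 1.756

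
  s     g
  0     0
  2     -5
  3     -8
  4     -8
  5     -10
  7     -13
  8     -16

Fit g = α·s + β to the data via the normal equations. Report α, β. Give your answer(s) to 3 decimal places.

α = -1.845, β = -0.930

Sums needed: Σs·s = 167, Σs = 29, Σ1 = 7.
Moment sums: Σs·g = -335, Σg = -60.
So AᵀA·[α, β]ᵀ = Aᵀg: [[167, 29]; [29, 7]]·[α, β]ᵀ = [-335, -60]ᵀ.
Determinant 167·7 − 29² = 328.
α = ((-335)·7 − 29·(-60))/328 = -605/328; β = (167·(-60) − 29·(-335))/328 = -305/328.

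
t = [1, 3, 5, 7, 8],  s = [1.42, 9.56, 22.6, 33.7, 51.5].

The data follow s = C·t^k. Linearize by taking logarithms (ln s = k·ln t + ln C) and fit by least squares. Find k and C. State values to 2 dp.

k = 1.68, C = 1.45

Let Y = ln s. Fitting Y = k·ln t + ln C by least squares:
XᵀX = [[11.9079, 6.7334]; [6.7334, 5]], rhs = [22.5394, 13.1853]ᵀ  (here Σln t = 6.7334, Σ(ln t)² = 11.9079, Σln s = 13.1853, Σln t·ln s = 22.5394).
Solving (det = 14.2007): k = 1.68408, ln C = 0.36913, so C = exp(0.36913) = 1.44648.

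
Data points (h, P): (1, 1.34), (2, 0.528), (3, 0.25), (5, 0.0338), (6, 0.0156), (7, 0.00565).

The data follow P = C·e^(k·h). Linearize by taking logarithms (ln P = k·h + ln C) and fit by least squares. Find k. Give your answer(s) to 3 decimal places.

k = -0.909

Linearized form: ln P = k·h + ln C. From the 6 transformed points,
XᵀX = [[124.0000, 24.0000]; [24.0000, 6]], rhs = [-83.2756, -14.4562]ᵀ  (here Σh = 24.0000, Σ(h)² = 124.0000, Σln P = -14.4562, Σh·ln P = -83.2756).
Slope k = (n·Σh·ln P − Σh·Σln P)/(n·Σ(h)² − (Σh)²) = (6·-83.2756 − 24.0000·-14.4562)/168.0000 = -0.90896; ln C = (Σln P − k·Σh)/n = 1.22649.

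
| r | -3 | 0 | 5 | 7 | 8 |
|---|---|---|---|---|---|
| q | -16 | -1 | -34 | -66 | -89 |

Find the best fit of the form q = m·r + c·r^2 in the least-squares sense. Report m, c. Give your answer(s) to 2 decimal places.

From the data, Σr·r = 147, Σr·r^2 = 953, Σr^2·r^2 = 7203.
And Σr·q = -1296, Σr^2·q = -9924.
det = 147·7203 − 953² = 150632.
m = ((-1296)·7203 − 953·(-9924))/150632 = 30621/37658; c = (147·(-9924) − 953·(-1296))/150632 = -55935/37658.

m = 0.81, c = -1.49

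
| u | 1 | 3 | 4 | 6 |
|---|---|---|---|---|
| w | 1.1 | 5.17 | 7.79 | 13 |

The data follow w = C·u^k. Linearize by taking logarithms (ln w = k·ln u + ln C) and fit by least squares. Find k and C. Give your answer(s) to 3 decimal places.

k = 1.387, C = 1.112

With ln wᵢ as the transformed response and ln uᵢ as the regressor:
Σln u = 4.2767, Σ(ln u)² = 6.3392, Σln w = 6.3560, Σln u·ln w = 9.2465.
Normal system: [[6.3392, 4.2767]; [4.2767, 4]]·[k, ln C]ᵀ = [9.2465, 6.3560]ᵀ.
Slope k = (n·Σln u·ln w − Σln u·Σln w)/(n·Σ(ln u)² − (Σln u)²) = (4·9.2465 − 4.2767·6.3560)/7.0668 = 1.38728; ln C = (Σln w − k·Σln u)/n = 0.10576, so C = exp(0.10576) = 1.11155.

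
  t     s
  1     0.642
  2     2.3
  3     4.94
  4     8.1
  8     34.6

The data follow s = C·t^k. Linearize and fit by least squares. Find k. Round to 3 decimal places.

k = 1.907

Let Y = ln s. Fitting Y = k·ln t + ln C by least squares:
Σln t = 5.2575, Σ(ln t)² = 7.9333, Σln s = 7.6228, Σln t·ln s = 12.6014.
Normal system: [[7.9333, 5.2575]; [5.2575, 5]]·[k, ln C]ᵀ = [12.6014, 7.6228]ᵀ.
Slope k = (n·Σln t·ln s − Σln t·Σln s)/(n·Σ(ln t)² − (Σln t)²) = (5·12.6014 − 5.2575·7.6228)/12.0252 = 1.90683; ln C = (Σln s − k·Σln t)/n = -0.48046.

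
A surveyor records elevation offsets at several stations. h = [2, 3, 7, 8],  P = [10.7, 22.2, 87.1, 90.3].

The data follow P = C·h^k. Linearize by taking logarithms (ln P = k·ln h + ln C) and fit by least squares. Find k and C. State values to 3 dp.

Taking logs, ln P = k·ln h + ln C, so regress ln P on ln h.
Σln h = 5.8171, Σ(ln h)² = 9.7980, Σln P = 14.4405, Σln h·ln P = 23.1052.
Equations: 9.7980·k + 5.8171·ln C = 23.1052;  5.8171·k + 4·ln C = 14.4405.
Δ = 9.7980·4 − (5.8171)² = 5.3534; k = (23.1052·4 − 5.8171·14.4405)/5.3534 = 1.57260, ln C = (9.7980·14.4405 − 5.8171·23.1052)/5.3534 = 1.32314, so C = exp(1.32314) = 3.75518.

k = 1.573, C = 3.755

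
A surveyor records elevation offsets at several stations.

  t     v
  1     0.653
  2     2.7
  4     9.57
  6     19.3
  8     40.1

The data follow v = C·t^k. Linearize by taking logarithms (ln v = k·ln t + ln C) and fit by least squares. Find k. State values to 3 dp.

k = 1.934

Let Y = ln v. Fitting Y = k·ln t + ln C by least squares:
Σln t = 5.9506, Σ(ln t)² = 9.9367, Σln v = 9.4772, Σln t·ln v = 16.7994.
Normal system: [[9.9367, 5.9506]; [5.9506, 5]]·[k, ln C]ᵀ = [16.7994, 9.4772]ᵀ.
Δ = 9.9367·5 − (5.9506)² = 14.2736; k = (16.7994·5 − 5.9506·9.4772)/14.2736 = 1.93376, ln C = (9.9367·9.4772 − 5.9506·16.7994)/14.2736 = -0.40598.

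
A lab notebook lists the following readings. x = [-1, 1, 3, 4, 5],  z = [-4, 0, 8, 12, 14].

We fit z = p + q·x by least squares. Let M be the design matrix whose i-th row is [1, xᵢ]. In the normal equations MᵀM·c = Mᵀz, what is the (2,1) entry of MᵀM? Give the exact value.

12

Row 2 ↔ basis x, column 1 ↔ basis 1, so (MᵀM)_{2,1} = Σᵢ x = (-1)·(1) + (1)·(1) + (3)·(1) + (4)·(1) + (5)·(1) = 12.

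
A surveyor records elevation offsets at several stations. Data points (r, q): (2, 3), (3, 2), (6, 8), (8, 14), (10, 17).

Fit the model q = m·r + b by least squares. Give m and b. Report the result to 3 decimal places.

m = 1.938, b = -2.438

Entries of XᵀX: Σr·r = 213, Σr = 29, Σ1 = 5.
And Σr·q = 342, Σq = 44.
So XᵀX·[m, b]ᵀ = Xᵀq: [[213, 29]; [29, 5]]·[m, b]ᵀ = [342, 44]ᵀ.
Δ = 213·5 − 29² = 224.
m = (342·5 − 29·44)/224 = 31/16; b = (213·44 − 29·342)/224 = -39/16.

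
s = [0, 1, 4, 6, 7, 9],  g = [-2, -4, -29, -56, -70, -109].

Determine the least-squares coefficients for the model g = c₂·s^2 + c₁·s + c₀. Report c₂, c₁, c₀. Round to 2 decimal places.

Compute the Gram sums: Σs^2·s^2 = 10515, Σs^2·s = 1353, Σs^2 = 183, Σs·s = 183, Σs = 27, Σ1 = 6.
Moment sums: Σs^2·g = -14743, Σs·g = -1927, Σg = -270.
Row-reducing yields c₂ = -1291/1280, c₁ = -11111/3840, c₀ = -779/640.

c₂ = -1.01, c₁ = -2.89, c₀ = -1.22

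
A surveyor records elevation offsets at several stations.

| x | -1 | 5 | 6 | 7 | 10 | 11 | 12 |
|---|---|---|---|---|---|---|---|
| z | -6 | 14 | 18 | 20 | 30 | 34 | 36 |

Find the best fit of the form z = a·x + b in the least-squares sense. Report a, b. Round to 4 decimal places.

Sums needed: Σx·x = 476, Σx = 50, Σ1 = 7.
Right-hand side: Σx·z = 1430, Σz = 146.
So AᵀA·[a, b]ᵀ = Aᵀz: [[476, 50]; [50, 7]]·[a, b]ᵀ = [1430, 146]ᵀ.
det = 476·7 − 50² = 832.
a = (1430·7 − 50·146)/832 = 1355/416; b = (476·146 − 50·1430)/832 = -501/208.

a = 3.2572, b = -2.4087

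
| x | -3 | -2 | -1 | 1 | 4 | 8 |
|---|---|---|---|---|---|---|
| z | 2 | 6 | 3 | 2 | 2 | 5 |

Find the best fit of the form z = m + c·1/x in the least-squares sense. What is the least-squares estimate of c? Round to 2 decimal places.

c = -0.84

Entries of MᵀM: Σ1 = 6, Σ1/x = -11/24, Σ1/x·1/x = 1405/576.
Moment sums: Σz = 20, Σ1/x·z = -85/24.
det = 6·(1405/576) − (-11/24)² = 8309/576.
m = (20·(1405/576) − (-11/24)·(-85/24))/(8309/576) = 27165/8309; c = (6·(-85/24) − (-11/24)·20)/(8309/576) = -6960/8309.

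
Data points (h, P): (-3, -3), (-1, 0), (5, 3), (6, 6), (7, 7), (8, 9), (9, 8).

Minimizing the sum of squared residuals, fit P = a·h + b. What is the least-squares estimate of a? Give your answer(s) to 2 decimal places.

a = 0.94

XᵀX·[a, b]ᵀ = XᵀP reads: 265·a + 31·b = 253;  31·a + 7·b = 30.
Δ = 265·7 − 31² = 894.
a = (253·7 − 31·30)/894 = 841/894; b = (265·30 − 31·253)/894 = 107/894.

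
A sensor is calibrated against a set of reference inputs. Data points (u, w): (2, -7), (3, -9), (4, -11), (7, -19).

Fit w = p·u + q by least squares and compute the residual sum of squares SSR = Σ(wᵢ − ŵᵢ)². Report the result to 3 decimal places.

With design matrix X, XᵀX = [[78, 16]; [16, 4]] and Xᵀw = [-218, -46]ᵀ.
Eliminating q: 4·(row 1) − 16·(row 2) gives 56·p = 4·(-218) − 16·(-46) = -136, so p = -17/7.
Then q = ((-46) − 16·(-17/7))/4 = -25/14.
Residuals: -5/14, 1/14, 1/2, -3/14; SSR = 3/7.

SSR = 0.429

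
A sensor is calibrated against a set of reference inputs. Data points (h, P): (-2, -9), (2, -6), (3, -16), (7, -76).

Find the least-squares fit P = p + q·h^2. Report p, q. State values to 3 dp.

With design matrix A, AᵀA = [[4, 66]; [66, 2514]] and AᵀP = [-107, -3928]ᵀ.
Determinant 4·2514 − 66² = 5700.
p = ((-107)·2514 − 66·(-3928))/5700 = -65/38; q = (4·(-3928) − 66·(-107))/5700 = -173/114.

p = -1.711, q = -1.518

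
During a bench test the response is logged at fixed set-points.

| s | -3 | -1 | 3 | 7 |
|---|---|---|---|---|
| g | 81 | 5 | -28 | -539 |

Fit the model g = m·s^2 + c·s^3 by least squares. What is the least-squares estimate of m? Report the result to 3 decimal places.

Setting ∂/∂m … = 0 gives: 2564·m + 16806·c = -25929;  16806·m + 119108·c = -187825.
Determinant 2564·119108 − 16806² = 22951276.
m = ((-25929)·119108 − 16806·(-187825))/22951276 = 34117809/11475638; c = (2564·(-187825) − 16806·(-25929))/22951276 = -22910263/11475638.

m = 2.973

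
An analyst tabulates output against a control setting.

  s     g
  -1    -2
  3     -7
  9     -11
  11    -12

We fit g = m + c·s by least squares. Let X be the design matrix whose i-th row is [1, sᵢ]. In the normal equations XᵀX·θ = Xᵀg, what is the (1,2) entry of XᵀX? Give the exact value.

22

Row 1 ↔ basis 1, column 2 ↔ basis s, so (XᵀX)_{1,2} = Σᵢ s = (1)·(-1) + (1)·(3) + (1)·(9) + (1)·(11) = 22.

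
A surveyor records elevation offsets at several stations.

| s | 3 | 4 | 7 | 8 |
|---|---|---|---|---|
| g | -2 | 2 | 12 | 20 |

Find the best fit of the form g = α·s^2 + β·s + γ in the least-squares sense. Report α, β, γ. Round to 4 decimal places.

Entries of MᵀM: Σs^2·s^2 = 6834, Σs^2·s = 946, Σs^2 = 138, Σs·s = 138, Σs = 22, Σ1 = 4.
For Mᵀg: Σs^2·g = 1882, Σs·g = 246, Σg = 32.
MᵀM·[α, β, γ]ᵀ = Mᵀg becomes [[6834, 946, 138]; [946, 138, 22]; [138, 22, 4]]·[α, β, γ]ᵀ = [1882, 246, 32]ᵀ.
Inverting the 3×3 Gram matrix, [α, β, γ]ᵀ = [1/2, -47/34, -28/17]ᵀ.

α = 0.5000, β = -1.3824, γ = -1.6471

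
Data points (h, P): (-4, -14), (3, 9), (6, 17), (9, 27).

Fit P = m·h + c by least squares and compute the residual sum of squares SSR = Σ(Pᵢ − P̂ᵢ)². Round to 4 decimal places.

SSR = 1.0699

Sums needed: Σh·h = 142, Σh = 14, Σ1 = 4.
And Σh·P = 428, ΣP = 39.
Normal equations: [[142, 14]; [14, 4]]·[m, c]ᵀ = [428, 39]ᵀ.
det = 142·4 − 14² = 372.
m = (428·4 − 14·39)/372 = 583/186; c = (142·39 − 14·428)/372 = -227/186.
Residuals: -15/62, 76/93, -109/186, 1/93; SSR = 199/186.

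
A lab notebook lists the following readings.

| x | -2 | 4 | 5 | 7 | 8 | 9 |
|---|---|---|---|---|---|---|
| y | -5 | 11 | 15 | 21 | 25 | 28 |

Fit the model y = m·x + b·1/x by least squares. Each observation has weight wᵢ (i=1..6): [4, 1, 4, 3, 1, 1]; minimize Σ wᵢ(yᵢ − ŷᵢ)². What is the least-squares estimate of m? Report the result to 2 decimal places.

m = 3.10

The normal equations are: 424·m + 14·b = 1277;  14·m + (8329789/6350400)·b = 2879/72.
det = 424·(8329789/6350400) − 14² = 285894017/793800.
m = (1277·(8329789/6350400) − 14·(2879/72))/(285894017/793800) = 7082151353/2287152136; b = (424·(2879/72) − 14·1277)/(285894017/793800) = -733383000/285894017.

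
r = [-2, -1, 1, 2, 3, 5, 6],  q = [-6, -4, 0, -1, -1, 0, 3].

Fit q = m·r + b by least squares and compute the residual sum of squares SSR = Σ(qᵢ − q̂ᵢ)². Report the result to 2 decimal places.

The normal system XᵀX·[m, b]ᵀ = Xᵀq is [[80, 14]; [14, 7]]·[m, b]ᵀ = [29, -9]ᵀ.
Eliminating b: 7·(row 1) − 14·(row 2) gives 364·m = 7·29 − 14·(-9) = 329, so m = 47/52.
Then b = ((-9) − 14·(47/52))/7 = -563/182.
Residuals: -100/91, -1/364, 797/364, 2/7, -225/364, -519/364, 61/91; SSR = 3257/364.

SSR = 8.95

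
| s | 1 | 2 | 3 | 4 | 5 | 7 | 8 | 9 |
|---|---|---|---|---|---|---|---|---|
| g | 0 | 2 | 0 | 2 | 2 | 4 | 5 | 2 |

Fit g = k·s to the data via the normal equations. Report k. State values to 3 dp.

k = 0.434

MᵀM·[k]ᵀ = Mᵀg reads: 249·k = 108.
(Σs·s = 249, Σs·g = 108.)
Hence k = 108 / 249 ≈ 0.433735.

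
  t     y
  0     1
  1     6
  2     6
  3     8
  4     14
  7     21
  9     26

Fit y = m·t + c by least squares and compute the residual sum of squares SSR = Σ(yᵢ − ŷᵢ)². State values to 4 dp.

SSR = 9.7500

The normal system XᵀX·[m, c]ᵀ = Xᵀy is [[160, 26]; [26, 7]]·[m, c]ᵀ = [479, 82]ᵀ.
Δ = 160·7 − 26² = 444.
m = (479·7 − 26·82)/444 = 11/4; c = (160·82 − 26·479)/444 = 3/2.
Residuals: -1/2, 7/4, -1, -7/4, 3/2, 1/4, -1/4; SSR = 39/4.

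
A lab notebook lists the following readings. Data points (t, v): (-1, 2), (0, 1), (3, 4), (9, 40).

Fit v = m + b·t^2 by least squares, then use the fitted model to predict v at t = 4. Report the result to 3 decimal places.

The normal system MᵀM·[m, b]ᵀ = Mᵀv is [[4, 91]; [91, 6643]]·[m, b]ᵀ = [47, 3278]ᵀ.
det = 4·6643 − 91² = 18291.
m = (47·6643 − 91·3278)/18291 = 51/67; b = (4·3278 − 91·47)/18291 = 2945/6097.
At t = 4: v̂ = (51/67)·(1) + (2945/6097)·(16) = 51761/6097.

v̂ = 8.490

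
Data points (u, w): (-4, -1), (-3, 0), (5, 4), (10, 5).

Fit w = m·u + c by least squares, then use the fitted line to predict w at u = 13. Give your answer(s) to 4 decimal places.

ŵ = 6.7612

XᵀX·[m, c]ᵀ = Xᵀw reads: 150·m + 8·c = 74;  8·m + 4·c = 8.
Determinant 150·4 − 8² = 536.
m = (74·4 − 8·8)/536 = 29/67; c = (150·8 − 8·74)/536 = 76/67.
At u = 13: ŵ = (29/67)·(13) + (76/67)·(1) = 453/67.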